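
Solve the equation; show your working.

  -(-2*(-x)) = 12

Step 1. [-(-2*(-x)) = 12] flip signs both sides. So neg: -2*(-x) = -12.
Step 2. [-2*(-x) = -12] -2·(inner) — divide through by -2, so div: -x = 6.
Step 3. [-x = 6] LHS negated; negate both sides. So neg: x = -6.

Answer: x ∈ {-6}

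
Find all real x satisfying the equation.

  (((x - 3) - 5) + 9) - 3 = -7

Step 1. [(((x - 3) - 5) + 9) - 3 = -7] add 3: x sits inside (… - 3), so sub: ((x - 3) - 5) + 9 = -4.
Step 2. [((x - 3) - 5) + 9 = -4] peel the +9: subtract 9 from each side ⇒ sub: (x - 3) - 5 = -13.
Step 3. [(x - 3) - 5 = -13] the outer -5 inverts by adding 5, so sub: x - 3 = -8.
Step 4. [x - 3 = -8] -3 is outermost — add 3 both sides, so sub: x = -5.

Answer: x ∈ {-5}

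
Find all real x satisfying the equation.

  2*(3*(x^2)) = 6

Step 1. [2*(3*(x^2)) = 6] leading coefficient 2: divide by 2, so div: 3*(x^2) = 3.
Step 2. [3*(x^2) = 3] divide by the outer 3, so div: x^2 = 1.
Step 3. [x^2 = 1] √ both sides: 1 ≥ 0 gives two branches, so sqrt: x = 1 or -1.

Answer: x ∈ {-1, 1}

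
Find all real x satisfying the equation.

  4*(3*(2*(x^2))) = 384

Step 1. [4*(3*(2*(x^2))) = 384] leading coefficient 4: divide by 4 ⇒ div: 3*(2*(x^2)) = 96.
Step 2. [3*(2*(x^2)) = 96] leading coefficient 3: divide by 3. So div: 2*(x^2) = 32.
Step 3. [2*(x^2) = 32] 2 out front; divide by 2, so div: x^2 = 16.
Step 4. [x^2 = 16] √ both sides: 16 ≥ 0 gives two branches. So sqrt: x = 4 or -4.

Answer: x ∈ {-4, 4}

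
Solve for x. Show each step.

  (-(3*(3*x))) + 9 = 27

Step 1. [(-(3*(3*x))) + 9 = 27] +9 is outermost — subtract 9 both sides. So sub: -(3*(3*x)) = 18.
Step 2. [-(3*(3*x)) = 18] leading − — multiply by −1. So neg: 3*(3*x) = -18.
Step 3. [3*(3*x) = -18] 3·(inner) — divide through by 3. So div: 3*x = -6.
Step 4. [3*x = -6] leading coefficient 3: divide by 3 ⇒ div: x = -2.

Answer: x ∈ {-2}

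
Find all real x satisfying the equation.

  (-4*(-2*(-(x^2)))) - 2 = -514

Step 1. [(-4*(-2*(-(x^2)))) - 2 = -514] 2 comes off first (add 2) ⇒ sub: -4*(-2*(-(x^2))) = -512.
Step 2. [-4*(-2*(-(x^2))) = -512] leading coefficient -4: divide by -4, so div: -2*(-(x^2)) = 128.
Step 3. [-2*(-(x^2)) = 128] -2·(inner) — divide through by -2 ⇒ div: -(x^2) = -64.
Step 4. [-(x^2) = -64] leading − — multiply by −1, so neg: x^2 = 64.
Step 5. [x^2 = 64] 64 ≥ 0, LHS is (·)² — take ±√ ⇒ sqrt: x = 8 or -8.

Answer: x ∈ {-8, 8}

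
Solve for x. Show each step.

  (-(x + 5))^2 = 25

Step 1. [(-(x + 5))^2 = 25] 25 ≥ 0, LHS is (·)² — take ±√. So sqrt: -(x + 5) = 5 or -5.
Step 2. [-(x + 5) = 5 or -5] flip signs both sides ⇒ neg: x + 5 = -5 or 5.
Step 3. [x + 5 = -5 or 5] subtract 5: x sits inside (… + 5). So sub: x = -10 or 0.

Answer: x ∈ {-10, 0}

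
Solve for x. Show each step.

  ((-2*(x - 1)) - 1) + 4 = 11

Step 1. [((-2*(x - 1)) - 1) + 4 = 11] peel the +4: subtract 4 from each side ⇒ sub: (-2*(x - 1)) - 1 = 7.
Step 2. [(-2*(x - 1)) - 1 = 7] -1 is outermost — add 1 both sides, so sub: -2*(x - 1) = 8.
Step 3. [-2*(x - 1) = 8] -2·(inner) — divide through by -2. So div: x - 1 = -4.
Step 4. [x - 1 = -4] add 1: x sits inside (… - 1), so sub: x = -3.

Answer: x ∈ {-3}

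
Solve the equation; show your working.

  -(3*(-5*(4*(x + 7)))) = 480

Step 1. [-(3*(-5*(4*(x + 7)))) = 480] flip signs both sides ⇒ neg: 3*(-5*(4*(x + 7))) = -480.
Step 2. [3*(-5*(4*(x + 7))) = -480] leading coefficient 3: divide by 3. So div: -5*(4*(x + 7)) = -160.
Step 3. [-5*(4*(x + 7)) = -160] -5 out front; divide by -5. So div: 4*(x + 7) = 32.
Step 4. [4*(x + 7) = 32] 4 out front; divide by 4, so div: x + 7 = 8.
Step 5. [x + 7 = 8] +7 is outermost — subtract 7 both sides. So sub: x = 1.

Answer: x ∈ {1}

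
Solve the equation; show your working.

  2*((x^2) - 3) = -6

Step 1. [2*((x^2) - 3) = -6] leading coefficient 2: divide by 2, so div: (x^2) - 3 = -3.
Step 2. [(x^2) - 3 = -3] 3 comes off first (add 3) ⇒ sub: x^2 = 0.
Step 3. [x^2 = 0] LHS squared, RHS 0 ≥ 0: apply √ (±). So sqrt: x = 0.

Answer: x ∈ {0}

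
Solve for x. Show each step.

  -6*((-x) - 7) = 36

Step 1. [-6*((-x) - 7) = 36] -6·(inner) — divide through by -6, so div: (-x) - 7 = -6.
Step 2. [(-x) - 7 = -6] 7 comes off first (add 7). So sub: -x = 1.
Step 3. [-x = 1] flip signs both sides, so neg: x = -1.

Answer: x ∈ {-1}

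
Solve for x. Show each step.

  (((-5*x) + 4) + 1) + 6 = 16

Step 1. [(((-5*x) + 4) + 1) + 6 = 16] +6 is outermost — subtract 6 both sides ⇒ sub: ((-5*x) + 4) + 1 = 10.
Step 2. [((-5*x) + 4) + 1 = 10] +1 is outermost — subtract 1 both sides, so sub: (-5*x) + 4 = 9.
Step 3. [(-5*x) + 4 = 9] peel the +4: subtract 4 from each side, so sub: -5*x = 5.
Step 4. [-5*x = 5] -5·(inner) — divide through by -5. So div: x = -1.

Answer: x ∈ {-1}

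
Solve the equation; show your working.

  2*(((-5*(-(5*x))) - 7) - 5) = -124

Step 1. [2*(((-5*(-(5*x))) - 7) - 5) = -124] 2·(inner) — divide through by 2, so div: ((-5*(-(5*x))) - 7) - 5 = -62.
Step 2. [((-5*(-(5*x))) - 7) - 5 = -62] -5 is outermost — add 5 both sides, so sub: (-5*(-(5*x))) - 7 = -57.
Step 3. [(-5*(-(5*x))) - 7 = -57] -7 is outermost — add 7 both sides, so sub: -5*(-(5*x)) = -50.
Step 4. [-5*(-(5*x)) = -50] leading coefficient -5: divide by -5, so div: -(5*x) = 10.
Step 5. [-(5*x) = 10] LHS negated; negate both sides, so neg: 5*x = -10.
Step 6. [5*x = -10] 5·(inner) — divide through by 5 ⇒ div: x = -2.

Answer: x ∈ {-2}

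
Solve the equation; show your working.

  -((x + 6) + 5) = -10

Step 1. [-((x + 6) + 5) = -10] leading − — multiply by −1. So neg: (x + 6) + 5 = 10.
Step 2. [(x + 6) + 5 = 10] 5 comes off first (subtract 5) ⇒ sub: x + 6 = 5.
Step 3. [x + 6 = 5] the outer +6 inverts by subtracting 6 ⇒ sub: x = -1.

Answer: x ∈ {-1}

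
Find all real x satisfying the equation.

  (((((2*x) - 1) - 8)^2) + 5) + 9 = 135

Step 1. [(((((2*x) - 1) - 8)^2) + 5) + 9 = 135] 9 comes off first (subtract 9), so sub: ((((2*x) - 1) - 8)^2) + 5 = 126.
Step 2. [((((2*x) - 1) - 8)^2) + 5 = 126] the outer +5 inverts by subtracting 5, so sub: (((2*x) - 1) - 8)^2 = 121.
Step 3. [(((2*x) - 1) - 8)^2 = 121] LHS squared, RHS 121 ≥ 0: apply √ (±). So sqrt: ((2*x) - 1) - 8 = 11 or -11.
Step 4. [((2*x) - 1) - 8 = 11 or -11] -8 is outermost — add 8 both sides, so sub: (2*x) - 1 = 19 or -3.
Step 5. [(2*x) - 1 = 19 or -3] add 1: x sits inside (… - 1) ⇒ sub: 2*x = 20 or -2.
Step 6. [2*x = 20 or -2] LHS = 2·(…); ÷2 both sides, so div: x = 10 or -1.

Answer: x ∈ {-1, 10}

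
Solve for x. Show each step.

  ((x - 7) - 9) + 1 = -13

Step 1. [((x - 7) - 9) + 1 = -13] +1 is outermost — subtract 1 both sides, so sub: (x - 7) - 9 = -14.
Step 2. [(x - 7) - 9 = -14] the outer -9 inverts by adding 9 ⇒ sub: x - 7 = -5.
Step 3. [x - 7 = -5] add 7: x sits inside (… - 7) ⇒ sub: x = 2.

Answer: x ∈ {2}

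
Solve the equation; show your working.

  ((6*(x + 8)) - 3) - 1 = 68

Step 1. [((6*(x + 8)) - 3) - 1 = 68] peel the -1: add 1 from each side, so sub: (6*(x + 8)) - 3 = 69.
Step 2. [(6*(x + 8)) - 3 = 69] add 3: x sits inside (… - 3). So sub: 6*(x + 8) = 72.
Step 3. [6*(x + 8) = 72] leading coefficient 6: divide by 6, so div: x + 8 = 12.
Step 4. [x + 8 = 12] 8 comes off first (subtract 8). So sub: x = 4.

Answer: x ∈ {4}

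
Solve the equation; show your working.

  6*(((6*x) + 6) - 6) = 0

Step 1. [6*(((6*x) + 6) - 6) = 0] 6 out front; divide by 6 ⇒ div: ((6*x) + 6) - 6 = 0.
Step 2. [((6*x) + 6) - 6 = 0] the outer -6 inverts by adding 6 ⇒ sub: (6*x) + 6 = 6.
Step 3. [(6*x) + 6 = 6] common factor 6 (LHS and 6) — divide through. So factor: x + 1 = 1.
Step 4. [x + 1 = 1] 1 comes off first (subtract 1), so sub: x = 0.

Answer: x ∈ {0}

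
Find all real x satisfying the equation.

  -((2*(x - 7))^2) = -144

Step 1. [-((2*(x - 7))^2) = -144] LHS negated; negate both sides. So neg: (2*(x - 7))^2 = 144.
Step 2. [(2*(x - 7))^2 = 144] LHS squared, RHS 144 ≥ 0: apply √ (±), so sqrt: 2*(x - 7) = 12 or -12.
Step 3. [2*(x - 7) = 12 or -12] divide by the outer 2, so div: x - 7 = 6 or -6.
Step 4. [x - 7 = 6 or -6] the outer -7 inverts by adding 7, so sub: x = 13 or 1.

Answer: x ∈ {1, 13}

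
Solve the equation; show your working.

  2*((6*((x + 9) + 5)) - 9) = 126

Step 1. [2*((6*((x + 9) + 5)) - 9) = 126] LHS = 2·(…); ÷2 both sides, so div: (6*((x + 9) + 5)) - 9 = 63.
Step 2. [(6*((x + 9) + 5)) - 9 = 63] -9 is outermost — add 9 both sides. So sub: 6*((x + 9) + 5) = 72.
Step 3. [6*((x + 9) + 5) = 72] LHS = 6·(…); ÷6 both sides. So div: (x + 9) + 5 = 12.
Step 4. [(x + 9) + 5 = 12] 5 comes off first (subtract 5). So sub: x + 9 = 7.
Step 5. [x + 9 = 7] +9 is outermost — subtract 9 both sides, so sub: x = -2.

Answer: x ∈ {-2}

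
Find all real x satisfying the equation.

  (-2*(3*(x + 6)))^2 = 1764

Step 1. [(-2*(3*(x + 6)))^2 = 1764] √ both sides: 1764 ≥ 0 gives two branches ⇒ sqrt: -2*(3*(x + 6)) = 42 or -42.
Step 2. [-2*(3*(x + 6)) = 42 or -42] -2 out front; divide by -2, so div: 3*(x + 6) = -21 or 21.
Step 3. [3*(x + 6) = -21 or 21] leading coefficient 3: divide by 3 ⇒ div: x + 6 = -7 or 7.
Step 4. [x + 6 = -7 or 7] the outer +6 inverts by subtracting 6, so sub: x = -13 or 1.

Answer: x ∈ {-13, 1}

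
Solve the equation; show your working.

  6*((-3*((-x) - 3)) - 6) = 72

Step 1. [6*((-3*((-x) - 3)) - 6) = 72] divide by the outer 6, so div: (-3*((-x) - 3)) - 6 = 12.
Step 2. [(-3*((-x) - 3)) - 6 = 12] -6 is outermost — add 6 both sides. So sub: -3*((-x) - 3) = 18.
Step 3. [-3*((-x) - 3) = 18] -3 out front; divide by -3. So div: (-x) - 3 = -6.
Step 4. [(-x) - 3 = -6] add 3: x sits inside (… - 3) ⇒ sub: -x = -3.
Step 5. [-x = -3] leading − — multiply by −1. So neg: x = 3.

Answer: x ∈ {3}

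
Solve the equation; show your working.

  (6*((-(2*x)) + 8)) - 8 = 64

Step 1. [(6*((-(2*x)) + 8)) - 8 = 64] peel the -8: add 8 from each side, so sub: 6*((-(2*x)) + 8) = 72.
Step 2. [6*((-(2*x)) + 8) = 72] leading coefficient 6: divide by 6, so div: (-(2*x)) + 8 = 12.
Step 3. [(-(2*x)) + 8 = 12] +8 is outermost — subtract 8 both sides ⇒ sub: -(2*x) = 4.
Step 4. [-(2*x) = 4] leading − — multiply by −1. So neg: 2*x = -4.
Step 5. [2*x = -4] 2 out front; divide by 2. So div: x = -2.

Answer: x ∈ {-2}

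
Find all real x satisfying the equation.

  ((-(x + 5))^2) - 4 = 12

Step 1. [((-(x + 5))^2) - 4 = 12] 4 comes off first (add 4). So sub: (-(x + 5))^2 = 16.
Step 2. [(-(x + 5))^2 = 16] √ both sides: 16 ≥ 0 gives two branches. So sqrt: -(x + 5) = 4 or -4.
Step 3. [-(x + 5) = 4 or -4] leading − — multiply by −1, so neg: x + 5 = -4 or 4.
Step 4. [x + 5 = -4 or 4] the outer +5 inverts by subtracting 5 ⇒ sub: x = -9 or -1.

Answer: x ∈ {-9, -1}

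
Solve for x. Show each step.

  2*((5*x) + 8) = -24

Step 1. [2*((5*x) + 8) = -24] divide by the outer 2. So div: (5*x) + 8 = -12.
Step 2. [(5*x) + 8 = -12] peel the +8: subtract 8 from each side. So sub: 5*x = -20.
Step 3. [5*x = -20] divide by the outer 5 ⇒ div: x = -4.

Answer: x ∈ {-4}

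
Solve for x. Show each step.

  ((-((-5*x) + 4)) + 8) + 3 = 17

Step 1. [((-((-5*x) + 4)) + 8) + 3 = 17] the outer +3 inverts by subtracting 3, so sub: (-((-5*x) + 4)) + 8 = 14.
Step 2. [(-((-5*x) + 4)) + 8 = 14] +8 is outermost — subtract 8 both sides ⇒ sub: -((-5*x) + 4) = 6.
Step 3. [-((-5*x) + 4) = 6] LHS negated; negate both sides ⇒ neg: (-5*x) + 4 = -6.
Step 4. [(-5*x) + 4 = -6] subtract 4: x sits inside (… + 4). So sub: -5*x = -10.
Step 5. [-5*x = -10] -5 out front; divide by -5, so div: x = 2.

Answer: x ∈ {2}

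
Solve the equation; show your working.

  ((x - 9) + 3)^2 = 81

Step 1. [((x - 9) + 3)^2 = 81] LHS squared, RHS 81 ≥ 0: apply √ (±), so sqrt: (x - 9) + 3 = 9 or -9.
Step 2. [(x - 9) + 3 = 9 or -9] 3 comes off first (subtract 3) ⇒ sub: x - 9 = 6 or -12.
Step 3. [x - 9 = 6 or -12] 9 comes off first (add 9). So sub: x = 15 or -3.

Answer: x ∈ {-3, 15}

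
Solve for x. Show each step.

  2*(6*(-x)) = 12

Step 1. [2*(6*(-x)) = 12] leading coefficient 2: divide by 2. So div: 6*(-x) = 6.
Step 2. [6*(-x) = 6] 6 out front; divide by 6. So div: -x = 1.
Step 3. [-x = 1] flip signs both sides ⇒ neg: x = -1.

Answer: x ∈ {-1}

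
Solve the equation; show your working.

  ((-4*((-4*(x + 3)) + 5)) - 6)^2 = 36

Step 1. [((-4*((-4*(x + 3)) + 5)) - 6)^2 = 36] √ both sides: 36 ≥ 0 gives two branches ⇒ sqrt: (-4*((-4*(x + 3)) + 5)) - 6 = 6 or -6.
Step 2. [(-4*((-4*(x + 3)) + 5)) - 6 = 6 or -6] the outer -6 inverts by adding 6. So sub: -4*((-4*(x + 3)) + 5) = 12 or 0.
Step 3. [-4*((-4*(x + 3)) + 5) = 12 or 0] leading coefficient -4: divide by -4, so div: (-4*(x + 3)) + 5 = -3 or 0.
Step 4. [(-4*(x + 3)) + 5 = -3 or 0] 5 comes off first (subtract 5). So sub: -4*(x + 3) = -8 or -5.
Step 5. [-4*(x + 3) = -8 or -5] -4 out front; divide by -4. So div: x + 3 = 2 or 5/4.
Step 6. [x + 3 = 2 or 5/4] +3 is outermost — subtract 3 both sides, so sub: x = -1 or -7/4.

Answer: x ∈ {-7/4, -1}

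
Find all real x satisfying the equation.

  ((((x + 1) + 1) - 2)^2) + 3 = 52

Step 1. [((((x + 1) + 1) - 2)^2) + 3 = 52] peel the +3: subtract 3 from each side. So sub: (((x + 1) + 1) - 2)^2 = 49.
Step 2. [(((x + 1) + 1) - 2)^2 = 49] 49 ≥ 0, LHS is (·)² — take ±√, so sqrt: ((x + 1) + 1) - 2 = 7 or -7.
Step 3. [((x + 1) + 1) - 2 = 7 or -7] -2 is outermost — add 2 both sides, so sub: (x + 1) + 1 = 9 or -5.
Step 4. [(x + 1) + 1 = 9 or -5] peel the +1: subtract 1 from each side, so sub: x + 1 = 8 or -6.
Step 5. [x + 1 = 8 or -6] 1 comes off first (subtract 1) ⇒ sub: x = 7 or -7.

Answer: x ∈ {-7, 7}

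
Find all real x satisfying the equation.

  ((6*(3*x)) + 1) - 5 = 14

Step 1. [((6*(3*x)) + 1) - 5 = 14] add 5: x sits inside (… - 5) ⇒ sub: (6*(3*x)) + 1 = 19.
Step 2. [(6*(3*x)) + 1 = 19] 1 comes off first (subtract 1) ⇒ sub: 6*(3*x) = 18.
Step 3. [6*(3*x) = 18] divide by the outer 6, so div: 3*x = 3.
Step 4. [3*x = 3] leading coefficient 3: divide by 3. So div: x = 1.

Answer: x ∈ {1}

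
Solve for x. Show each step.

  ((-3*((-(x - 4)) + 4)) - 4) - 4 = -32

Step 1. [((-3*((-(x - 4)) + 4)) - 4) - 4 = -32] the outer -4 inverts by adding 4. So sub: (-3*((-(x - 4)) + 4)) - 4 = -28.
Step 2. [(-3*((-(x - 4)) + 4)) - 4 = -28] 4 comes off first (add 4), so sub: -3*((-(x - 4)) + 4) = -24.
Step 3. [-3*((-(x - 4)) + 4) = -24] leading coefficient -3: divide by -3, so div: (-(x - 4)) + 4 = 8.
Step 4. [(-(x - 4)) + 4 = 8] the outer +4 inverts by subtracting 4. So sub: -(x - 4) = 4.
Step 5. [-(x - 4) = 4] LHS negated; negate both sides ⇒ neg: x - 4 = -4.
Step 6. [x - 4 = -4] -4 is outermost — add 4 both sides. So sub: x = 0.

Answer: x ∈ {0}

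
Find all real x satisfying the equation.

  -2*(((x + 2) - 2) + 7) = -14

Step 1. [-2*(((x + 2) - 2) + 7) = -14] LHS = -2·(…); ÷-2 both sides. So div: ((x + 2) - 2) + 7 = 7.
Step 2. [((x + 2) - 2) + 7 = 7] +7 is outermost — subtract 7 both sides ⇒ sub: (x + 2) - 2 = 0.
Step 3. [(x + 2) - 2 = 0] 2 comes off first (add 2). So sub: x + 2 = 2.
Step 4. [x + 2 = 2] +2 is outermost — subtract 2 both sides, so sub: x = 0.

Answer: x ∈ {0}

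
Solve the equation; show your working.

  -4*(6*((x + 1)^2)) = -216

Step 1. [-4*(6*((x + 1)^2)) = -216] LHS = -4·(…); ÷-4 both sides, so div: 6*((x + 1)^2) = 54.
Step 2. [6*((x + 1)^2) = 54] leading coefficient 6: divide by 6 ⇒ div: (x + 1)^2 = 9.
Step 3. [(x + 1)^2 = 9] √ both sides: 9 ≥ 0 gives two branches. So sqrt: x + 1 = 3 or -3.
Step 4. [x + 1 = 3 or -3] 1 comes off first (subtract 1), so sub: x = 2 or -4.

Answer: x ∈ {-4, 2}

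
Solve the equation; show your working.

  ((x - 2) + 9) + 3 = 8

Step 1. [((x - 2) + 9) + 3 = 8] the outer +3 inverts by subtracting 3, so sub: (x - 2) + 9 = 5.
Step 2. [(x - 2) + 9 = 5] 9 comes off first (subtract 9). So sub: x - 2 = -4.
Step 3. [x - 2 = -4] -2 is outermost — add 2 both sides. So sub: x = -2.

Answer: x ∈ {-2}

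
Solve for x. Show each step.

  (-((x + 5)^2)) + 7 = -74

Step 1. [(-((x + 5)^2)) + 7 = -74] +7 is outermost — subtract 7 both sides ⇒ sub: -((x + 5)^2) = -81.
Step 2. [-((x + 5)^2) = -81] leading − — multiply by −1 ⇒ neg: (x + 5)^2 = 81.
Step 3. [(x + 5)^2 = 81] √ both sides: 81 ≥ 0 gives two branches. So sqrt: x + 5 = 9 or -9.
Step 4. [x + 5 = 9 or -9] +5 is outermost — subtract 5 both sides, so sub: x = 4 or -14.

Answer: x ∈ {-14, 4}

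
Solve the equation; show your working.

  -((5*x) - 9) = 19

Step 1. [-((5*x) - 9) = 19] LHS negated; negate both sides. So neg: (5*x) - 9 = -19.
Step 2. [(5*x) - 9 = -19] -9 is outermost — add 9 both sides. So sub: 5*x = -10.
Step 3. [5*x = -10] 5·(inner) — divide through by 5. So div: x = -2.

Answer: x ∈ {-2}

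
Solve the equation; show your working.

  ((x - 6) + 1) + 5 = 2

Step 1. [((x - 6) + 1) + 5 = 2] the outer +5 inverts by subtracting 5. So sub: (x - 6) + 1 = -3.
Step 2. [(x - 6) + 1 = -3] 1 comes off first (subtract 1). So sub: x - 6 = -4.
Step 3. [x - 6 = -4] add 6: x sits inside (… - 6), so sub: x = 2.

Answer: x ∈ {2}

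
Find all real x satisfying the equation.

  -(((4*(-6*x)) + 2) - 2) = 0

Step 1. [-(((4*(-6*x)) + 2) - 2) = 0] LHS negated; negate both sides. So neg: ((4*(-6*x)) + 2) - 2 = 0.
Step 2. [((4*(-6*x)) + 2) - 2 = 0] add 2: x sits inside (… - 2). So sub: (4*(-6*x)) + 2 = 2.
Step 3. [(4*(-6*x)) + 2 = 2] 2 comes off first (subtract 2). So sub: 4*(-6*x) = 0.
Step 4. [4*(-6*x) = 0] 4 out front; divide by 4. So div: -6*x = 0.
Step 5. [-6*x = 0] divide by the outer -6, so div: x = 0.

Answer: x ∈ {0}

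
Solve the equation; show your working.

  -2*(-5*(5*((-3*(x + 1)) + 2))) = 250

Step 1. [-2*(-5*(5*((-3*(x + 1)) + 2))) = 250] -2·(inner) — divide through by -2 ⇒ div: -5*(5*((-3*(x + 1)) + 2)) = -125.
Step 2. [-5*(5*((-3*(x + 1)) + 2)) = -125] LHS = -5·(…); ÷-5 both sides, so div: 5*((-3*(x + 1)) + 2) = 25.
Step 3. [5*((-3*(x + 1)) + 2) = 25] leading coefficient 5: divide by 5. So div: (-3*(x + 1)) + 2 = 5.
Step 4. [(-3*(x + 1)) + 2 = 5] +2 is outermost — subtract 2 both sides. So sub: -3*(x + 1) = 3.
Step 5. [-3*(x + 1) = 3] -3·(inner) — divide through by -3. So div: x + 1 = -1.
Step 6. [x + 1 = -1] +1 is outermost — subtract 1 both sides. So sub: x = -2.

Answer: x ∈ {-2}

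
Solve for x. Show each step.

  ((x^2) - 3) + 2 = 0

Step 1. [((x^2) - 3) + 2 = 0] +2 is outermost — subtract 2 both sides, so sub: (x^2) - 3 = -2.
Step 2. [(x^2) - 3 = -2] -3 is outermost — add 3 both sides ⇒ sub: x^2 = 1.
Step 3. [x^2 = 1] √ both sides: 1 ≥ 0 gives two branches. So sqrt: x = 1 or -1.

Answer: x ∈ {-1, 1}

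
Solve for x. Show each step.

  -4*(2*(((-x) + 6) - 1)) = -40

Step 1. [-4*(2*(((-x) + 6) - 1)) = -40] -4 out front; divide by -4 ⇒ div: 2*(((-x) + 6) - 1) = 10.
Step 2. [2*(((-x) + 6) - 1) = 10] divide by the outer 2, so div: ((-x) + 6) - 1 = 5.
Step 3. [((-x) + 6) - 1 = 5] 1 comes off first (add 1), so sub: (-x) + 6 = 6.
Step 4. [(-x) + 6 = 6] the outer +6 inverts by subtracting 6 ⇒ sub: -x = 0.
Step 5. [-x = 0] leading − — multiply by −1, so neg: x = 0.

Answer: x ∈ {0}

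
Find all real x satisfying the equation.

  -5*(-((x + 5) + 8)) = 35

Step 1. [-5*(-((x + 5) + 8)) = 35] divide by the outer -5, so div: -((x + 5) + 8) = -7.
Step 2. [-((x + 5) + 8) = -7] flip signs both sides ⇒ neg: (x + 5) + 8 = 7.
Step 3. [(x + 5) + 8 = 7] 8 comes off first (subtract 8), so sub: x + 5 = -1.
Step 4. [x + 5 = -1] +5 is outermost — subtract 5 both sides ⇒ sub: x = -6.

Answer: x ∈ {-6}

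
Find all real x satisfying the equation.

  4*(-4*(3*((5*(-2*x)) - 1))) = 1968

Step 1. [4*(-4*(3*((5*(-2*x)) - 1))) = 1968] 4 out front; divide by 4, so div: -4*(3*((5*(-2*x)) - 1)) = 492.
Step 2. [-4*(3*((5*(-2*x)) - 1)) = 492] -4·(inner) — divide through by -4 ⇒ div: 3*((5*(-2*x)) - 1) = -123.
Step 3. [3*((5*(-2*x)) - 1) = -123] 3 out front; divide by 3 ⇒ div: (5*(-2*x)) - 1 = -41.
Step 4. [(5*(-2*x)) - 1 = -41] -1 is outermost — add 1 both sides. So sub: 5*(-2*x) = -40.
Step 5. [5*(-2*x) = -40] leading coefficient 5: divide by 5 ⇒ div: -2*x = -8.
Step 6. [-2*x = -8] divide by the outer -2 ⇒ div: x = 4.

Answer: x ∈ {4}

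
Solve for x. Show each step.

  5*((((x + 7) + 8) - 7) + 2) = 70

Step 1. [5*((((x + 7) + 8) - 7) + 2) = 70] 5·(inner) — divide through by 5 ⇒ div: (((x + 7) + 8) - 7) + 2 = 14.
Step 2. [(((x + 7) + 8) - 7) + 2 = 14] the outer +2 inverts by subtracting 2. So sub: ((x + 7) + 8) - 7 = 12.
Step 3. [((x + 7) + 8) - 7 = 12] -7 is outermost — add 7 both sides, so sub: (x + 7) + 8 = 19.
Step 4. [(x + 7) + 8 = 19] 8 comes off first (subtract 8). So sub: x + 7 = 11.
Step 5. [x + 7 = 11] the outer +7 inverts by subtracting 7. So sub: x = 4.

Answer: x ∈ {4}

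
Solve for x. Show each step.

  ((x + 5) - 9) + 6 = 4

Step 1. [((x + 5) - 9) + 6 = 4] +6 is outermost — subtract 6 both sides, so sub: (x + 5) - 9 = -2.
Step 2. [(x + 5) - 9 = -2] 9 comes off first (add 9) ⇒ sub: x + 5 = 7.
Step 3. [x + 5 = 7] subtract 5: x sits inside (… + 5). So sub: x = 2.

Answer: x ∈ {2}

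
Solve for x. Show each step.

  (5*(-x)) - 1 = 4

Step 1. [(5*(-x)) - 1 = 4] 1 comes off first (add 1), so sub: 5*(-x) = 5.
Step 2. [5*(-x) = 5] LHS = 5·(…); ÷5 both sides. So div: -x = 1.
Step 3. [-x = 1] flip signs both sides. So neg: x = -1.

Answer: x ∈ {-1}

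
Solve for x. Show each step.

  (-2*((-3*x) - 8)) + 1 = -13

Step 1. [(-2*((-3*x) - 8)) + 1 = -13] 1 comes off first (subtract 1). So sub: -2*((-3*x) - 8) = -14.
Step 2. [-2*((-3*x) - 8) = -14] leading coefficient -2: divide by -2, so div: (-3*x) - 8 = 7.
Step 3. [(-3*x) - 8 = 7] -8 is outermost — add 8 both sides ⇒ sub: -3*x = 15.
Step 4. [-3*x = 15] divide by the outer -3 ⇒ div: x = -5.

Answer: x ∈ {-5}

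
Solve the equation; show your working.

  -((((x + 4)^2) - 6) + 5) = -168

Step 1. [-((((x + 4)^2) - 6) + 5) = -168] flip signs both sides. So neg: (((x + 4)^2) - 6) + 5 = 168.
Step 2. [(((x + 4)^2) - 6) + 5 = 168] the outer +5 inverts by subtracting 5. So sub: ((x + 4)^2) - 6 = 163.
Step 3. [((x + 4)^2) - 6 = 163] the outer -6 inverts by adding 6. So sub: (x + 4)^2 = 169.
Step 4. [(x + 4)^2 = 169] LHS squared, RHS 169 ≥ 0: apply √ (±) ⇒ sqrt: x + 4 = 13 or -13.
Step 5. [x + 4 = 13 or -13] peel the +4: subtract 4 from each side ⇒ sub: x = 9 or -17.

Answer: x ∈ {-17, 9}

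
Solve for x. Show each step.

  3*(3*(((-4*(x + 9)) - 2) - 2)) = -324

Step 1. [3*(3*(((-4*(x + 9)) - 2) - 2)) = -324] 3 out front; divide by 3. So div: 3*(((-4*(x + 9)) - 2) - 2) = -108.
Step 2. [3*(((-4*(x + 9)) - 2) - 2) = -108] 3·(inner) — divide through by 3, so div: ((-4*(x + 9)) - 2) - 2 = -36.
Step 3. [((-4*(x + 9)) - 2) - 2 = -36] -2 is outermost — add 2 both sides. So sub: (-4*(x + 9)) - 2 = -34.
Step 4. [(-4*(x + 9)) - 2 = -34] add 2: x sits inside (… - 2), so sub: -4*(x + 9) = -32.
Step 5. [-4*(x + 9) = -32] -4·(inner) — divide through by -4. So div: x + 9 = 8.
Step 6. [x + 9 = 8] the outer +9 inverts by subtracting 9, so sub: x = -1.

Answer: x ∈ {-1}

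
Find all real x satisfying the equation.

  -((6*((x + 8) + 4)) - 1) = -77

Step 1. [-((6*((x + 8) + 4)) - 1) = -77] leading − — multiply by −1. So neg: (6*((x + 8) + 4)) - 1 = 77.
Step 2. [(6*((x + 8) + 4)) - 1 = 77] the outer -1 inverts by adding 1 ⇒ sub: 6*((x + 8) + 4) = 78.
Step 3. [6*((x + 8) + 4) = 78] 6 out front; divide by 6, so div: (x + 8) + 4 = 13.
Step 4. [(x + 8) + 4 = 13] the outer +4 inverts by subtracting 4, so sub: x + 8 = 9.
Step 5. [x + 8 = 9] peel the +8: subtract 8 from each side. So sub: x = 1.

Answer: x ∈ {1}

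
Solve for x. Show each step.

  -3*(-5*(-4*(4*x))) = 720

Step 1. [-3*(-5*(-4*(4*x))) = 720] divide by the outer -3 ⇒ div: -5*(-4*(4*x)) = -240.
Step 2. [-5*(-4*(4*x)) = -240] -5·(inner) — divide through by -5 ⇒ div: -4*(4*x) = 48.
Step 3. [-4*(4*x) = 48] -4 out front; divide by -4 ⇒ div: 4*x = -12.
Step 4. [4*x = -12] leading coefficient 4: divide by 4, so div: x = -3.

Answer: x ∈ {-3}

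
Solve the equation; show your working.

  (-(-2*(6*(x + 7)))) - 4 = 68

Step 1. [(-(-2*(6*(x + 7)))) - 4 = 68] the outer -4 inverts by adding 4, so sub: -(-2*(6*(x + 7))) = 72.
Step 2. [-(-2*(6*(x + 7))) = 72] LHS negated; negate both sides ⇒ neg: -2*(6*(x + 7)) = -72.
Step 3. [-2*(6*(x + 7)) = -72] divide by the outer -2, so div: 6*(x + 7) = 36.
Step 4. [6*(x + 7) = 36] leading coefficient 6: divide by 6, so div: x + 7 = 6.
Step 5. [x + 7 = 6] peel the +7: subtract 7 from each side, so sub: x = -1.

Answer: x ∈ {-1}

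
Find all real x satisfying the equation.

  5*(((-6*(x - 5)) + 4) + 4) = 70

Step 1. [5*(((-6*(x - 5)) + 4) + 4) = 70] divide by the outer 5, so div: ((-6*(x - 5)) + 4) + 4 = 14.
Step 2. [((-6*(x - 5)) + 4) + 4 = 14] +4 is outermost — subtract 4 both sides. So sub: (-6*(x - 5)) + 4 = 10.
Step 3. [(-6*(x - 5)) + 4 = 10] the outer +4 inverts by subtracting 4, so sub: -6*(x - 5) = 6.
Step 4. [-6*(x - 5) = 6] -6 out front; divide by -6. So div: x - 5 = -1.
Step 5. [x - 5 = -1] peel the -5: add 5 from each side ⇒ sub: x = 4.

Answer: x ∈ {4}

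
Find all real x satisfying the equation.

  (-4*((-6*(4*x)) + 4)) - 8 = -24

Step 1. [(-4*((-6*(4*x)) + 4)) - 8 = -24] -4 divides every term; factor it out. So factor: ((-6*(4*x)) + 4) + 2 = 6.
Step 2. [((-6*(4*x)) + 4) + 2 = 6] peel the +2: subtract 2 from each side. So sub: (-6*(4*x)) + 4 = 4.
Step 3. [(-6*(4*x)) + 4 = 4] peel the +4: subtract 4 from each side. So sub: -6*(4*x) = 0.
Step 4. [-6*(4*x) = 0] divide by the outer -6. So div: 4*x = 0.
Step 5. [4*x = 0] 4 out front; divide by 4. So div: x = 0.

Answer: x ∈ {0}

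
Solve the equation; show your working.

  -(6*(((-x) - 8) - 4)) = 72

Step 1. [-(6*(((-x) - 8) - 4)) = 72] flip signs both sides. So neg: 6*(((-x) - 8) - 4) = -72.
Step 2. [6*(((-x) - 8) - 4) = -72] 6·(inner) — divide through by 6. So div: ((-x) - 8) - 4 = -12.
Step 3. [((-x) - 8) - 4 = -12] add 4: x sits inside (… - 4) ⇒ sub: (-x) - 8 = -8.
Step 4. [(-x) - 8 = -8] the outer -8 inverts by adding 8. So sub: -x = 0.
Step 5. [-x = 0] leading − — multiply by −1, so neg: x = 0.

Answer: x ∈ {0}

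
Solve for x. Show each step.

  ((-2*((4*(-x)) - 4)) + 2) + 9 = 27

Step 1. [((-2*((4*(-x)) - 4)) + 2) + 9 = 27] peel the +9: subtract 9 from each side ⇒ sub: (-2*((4*(-x)) - 4)) + 2 = 18.
Step 2. [(-2*((4*(-x)) - 4)) + 2 = 18] -2 divides every term; factor it out. So factor: ((4*(-x)) - 4) - 1 = -9.
Step 3. [((4*(-x)) - 4) - 1 = -9] add 1: x sits inside (… - 1) ⇒ sub: (4*(-x)) - 4 = -8.
Step 4. [(4*(-x)) - 4 = -8] the outer -4 inverts by adding 4 ⇒ sub: 4*(-x) = -4.
Step 5. [4*(-x) = -4] 4 out front; divide by 4, so div: -x = -1.
Step 6. [-x = -1] flip signs both sides, so neg: x = 1.

Answer: x ∈ {1}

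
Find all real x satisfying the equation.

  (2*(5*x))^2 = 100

Step 1. [(2*(5*x))^2 = 100] √ both sides: 100 ≥ 0 gives two branches ⇒ sqrt: 2*(5*x) = 10 or -10.
Step 2. [2*(5*x) = 10 or -10] divide by the outer 2, so div: 5*x = 5 or -5.
Step 3. [5*x = 5 or -5] divide by the outer 5. So div: x = 1 or -1.

Answer: x ∈ {-1, 1}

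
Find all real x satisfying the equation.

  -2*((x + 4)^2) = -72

Step 1. [-2*((x + 4)^2) = -72] LHS = -2·(…); ÷-2 both sides, so div: (x + 4)^2 = 36.
Step 2. [(x + 4)^2 = 36] LHS squared, RHS 36 ≥ 0: apply √ (±), so sqrt: x + 4 = 6 or -6.
Step 3. [x + 4 = 6 or -6] subtract 4: x sits inside (… + 4) ⇒ sub: x = 2 or -10.

Answer: x ∈ {-10, 2}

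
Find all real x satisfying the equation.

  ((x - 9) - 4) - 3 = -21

Step 1. [((x - 9) - 4) - 3 = -21] peel the -3: add 3 from each side. So sub: (x - 9) - 4 = -18.
Step 2. [(x - 9) - 4 = -18] peel the -4: add 4 from each side ⇒ sub: x - 9 = -14.
Step 3. [x - 9 = -14] the outer -9 inverts by adding 9 ⇒ sub: x = -5.

Answer: x ∈ {-5}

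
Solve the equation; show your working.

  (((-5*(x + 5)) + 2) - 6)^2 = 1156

Step 1. [(((-5*(x + 5)) + 2) - 6)^2 = 1156] √ both sides: 1156 ≥ 0 gives two branches ⇒ sqrt: ((-5*(x + 5)) + 2) - 6 = 34 or -34.
Step 2. [((-5*(x + 5)) + 2) - 6 = 34 or -34] -6 is outermost — add 6 both sides, so sub: (-5*(x + 5)) + 2 = 40 or -28.
Step 3. [(-5*(x + 5)) + 2 = 40 or -28] 2 comes off first (subtract 2). So sub: -5*(x + 5) = 38 or -30.
Step 4. [-5*(x + 5) = 38 or -30] -5 out front; divide by -5, so div: x + 5 = -38/5 or 6.
Step 5. [x + 5 = -38/5 or 6] peel the +5: subtract 5 from each side. So sub: x = -63/5 or 1.

Answer: x ∈ {-63/5, 1}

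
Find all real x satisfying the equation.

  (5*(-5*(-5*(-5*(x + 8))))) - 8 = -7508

Step 1. [(5*(-5*(-5*(-5*(x + 8))))) - 8 = -7508] -8 is outermost — add 8 both sides ⇒ sub: 5*(-5*(-5*(-5*(x + 8)))) = -7500.
Step 2. [5*(-5*(-5*(-5*(x + 8)))) = -7500] divide by the outer 5, so div: -5*(-5*(-5*(x + 8))) = -1500.
Step 3. [-5*(-5*(-5*(x + 8))) = -1500] leading coefficient -5: divide by -5, so div: -5*(-5*(x + 8)) = 300.
Step 4. [-5*(-5*(x + 8)) = 300] -5 out front; divide by -5. So div: -5*(x + 8) = -60.
Step 5. [-5*(x + 8) = -60] divide by the outer -5. So div: x + 8 = 12.
Step 6. [x + 8 = 12] 8 comes off first (subtract 8) ⇒ sub: x = 4.

Answer: x ∈ {4}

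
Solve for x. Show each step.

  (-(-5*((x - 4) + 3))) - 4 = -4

Step 1. [(-(-5*((x - 4) + 3))) - 4 = -4] 4 comes off first (add 4). So sub: -(-5*((x - 4) + 3)) = 0.
Step 2. [-(-5*((x - 4) + 3)) = 0] LHS negated; negate both sides ⇒ neg: -5*((x - 4) + 3) = 0.
Step 3. [-5*((x - 4) + 3) = 0] leading coefficient -5: divide by -5. So div: (x - 4) + 3 = 0.
Step 4. [(x - 4) + 3 = 0] peel the +3: subtract 3 from each side, so sub: x - 4 = -3.
Step 5. [x - 4 = -3] add 4: x sits inside (… - 4). So sub: x = 1.

Answer: x ∈ {1}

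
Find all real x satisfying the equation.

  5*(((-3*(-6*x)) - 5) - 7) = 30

Step 1. [5*(((-3*(-6*x)) - 5) - 7) = 30] 5·(inner) — divide through by 5. So div: ((-3*(-6*x)) - 5) - 7 = 6.
Step 2. [((-3*(-6*x)) - 5) - 7 = 6] add 7: x sits inside (… - 7) ⇒ sub: (-3*(-6*x)) - 5 = 13.
Step 3. [(-3*(-6*x)) - 5 = 13] the outer -5 inverts by adding 5 ⇒ sub: -3*(-6*x) = 18.
Step 4. [-3*(-6*x) = 18] LHS = -3·(…); ÷-3 both sides. So div: -6*x = -6.
Step 5. [-6*x = -6] leading coefficient -6: divide by -6, so div: x = 1.

Answer: x ∈ {1}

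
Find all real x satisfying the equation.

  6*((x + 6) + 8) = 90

Step 1. [6*((x + 6) + 8) = 90] leading coefficient 6: divide by 6 ⇒ div: (x + 6) + 8 = 15.
Step 2. [(x + 6) + 8 = 15] 8 comes off first (subtract 8). So sub: x + 6 = 7.
Step 3. [x + 6 = 7] peel the +6: subtract 6 from each side ⇒ sub: x = 1.

Answer: x ∈ {1}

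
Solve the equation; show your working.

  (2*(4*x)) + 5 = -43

Step 1. [(2*(4*x)) + 5 = -43] peel the +5: subtract 5 from each side. So sub: 2*(4*x) = -48.
Step 2. [2*(4*x) = -48] divide by the outer 2. So div: 4*x = -24.
Step 3. [4*x = -24] 4 out front; divide by 4 ⇒ div: x = -6.

Answer: x ∈ {-6}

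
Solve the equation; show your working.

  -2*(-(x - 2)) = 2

Step 1. [-2*(-(x - 2)) = 2] -2 out front; divide by -2. So div: -(x - 2) = -1.
Step 2. [-(x - 2) = -1] flip signs both sides. So neg: x - 2 = 1.
Step 3. [x - 2 = 1] the outer -2 inverts by adding 2, so sub: x = 3.

Answer: x ∈ {3}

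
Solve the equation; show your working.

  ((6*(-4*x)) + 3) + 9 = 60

Step 1. [((6*(-4*x)) + 3) + 9 = 60] +9 is outermost — subtract 9 both sides. So sub: (6*(-4*x)) + 3 = 51.
Step 2. [(6*(-4*x)) + 3 = 51] peel the +3: subtract 3 from each side ⇒ sub: 6*(-4*x) = 48.
Step 3. [6*(-4*x) = 48] divide by the outer 6, so div: -4*x = 8.
Step 4. [-4*x = 8] -4 out front; divide by -4 ⇒ div: x = -2.

Answer: x ∈ {-2}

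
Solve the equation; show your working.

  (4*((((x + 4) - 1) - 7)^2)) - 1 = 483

Step 1. [(4*((((x + 4) - 1) - 7)^2)) - 1 = 483] the outer -1 inverts by adding 1, so sub: 4*((((x + 4) - 1) - 7)^2) = 484.
Step 2. [4*((((x + 4) - 1) - 7)^2) = 484] 4 out front; divide by 4, so div: (((x + 4) - 1) - 7)^2 = 121.
Step 3. [(((x + 4) - 1) - 7)^2 = 121] LHS squared, RHS 121 ≥ 0: apply √ (±), so sqrt: ((x + 4) - 1) - 7 = 11 or -11.
Step 4. [((x + 4) - 1) - 7 = 11 or -11] add 7: x sits inside (… - 7). So sub: (x + 4) - 1 = 18 or -4.
Step 5. [(x + 4) - 1 = 18 or -4] peel the -1: add 1 from each side, so sub: x + 4 = 19 or -3.
Step 6. [x + 4 = 19 or -3] subtract 4: x sits inside (… + 4), so sub: x = 15 or -7.

Answer: x ∈ {-7, 15}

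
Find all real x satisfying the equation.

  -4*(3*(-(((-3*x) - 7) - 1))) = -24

Step 1. [-4*(3*(-(((-3*x) - 7) - 1))) = -24] -4·(inner) — divide through by -4. So div: 3*(-(((-3*x) - 7) - 1)) = 6.
Step 2. [3*(-(((-3*x) - 7) - 1)) = 6] divide by the outer 3, so div: -(((-3*x) - 7) - 1) = 2.
Step 3. [-(((-3*x) - 7) - 1) = 2] LHS negated; negate both sides. So neg: ((-3*x) - 7) - 1 = -2.
Step 4. [((-3*x) - 7) - 1 = -2] -1 is outermost — add 1 both sides, so sub: (-3*x) - 7 = -1.
Step 5. [(-3*x) - 7 = -1] 7 comes off first (add 7). So sub: -3*x = 6.
Step 6. [-3*x = 6] divide by the outer -3. So div: x = -2.

Answer: x ∈ {-2}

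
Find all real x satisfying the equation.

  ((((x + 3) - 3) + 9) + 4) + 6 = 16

Step 1. [((((x + 3) - 3) + 9) + 4) + 6 = 16] 6 comes off first (subtract 6), so sub: (((x + 3) - 3) + 9) + 4 = 10.
Step 2. [(((x + 3) - 3) + 9) + 4 = 10] 4 comes off first (subtract 4). So sub: ((x + 3) - 3) + 9 = 6.
Step 3. [((x + 3) - 3) + 9 = 6] the outer +9 inverts by subtracting 9 ⇒ sub: (x + 3) - 3 = -3.
Step 4. [(x + 3) - 3 = -3] the outer -3 inverts by adding 3, so sub: x + 3 = 0.
Step 5. [x + 3 = 0] subtract 3: x sits inside (… + 3) ⇒ sub: x = -3.

Answer: x ∈ {-3}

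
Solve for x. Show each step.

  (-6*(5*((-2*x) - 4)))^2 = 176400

Step 1. [(-6*(5*((-2*x) - 4)))^2 = 176400] √ both sides: 176400 ≥ 0 gives two branches ⇒ sqrt: -6*(5*((-2*x) - 4)) = 420 or -420.
Step 2. [-6*(5*((-2*x) - 4)) = 420 or -420] -6·(inner) — divide through by -6 ⇒ div: 5*((-2*x) - 4) = -70 or 70.
Step 3. [5*((-2*x) - 4) = -70 or 70] 5 out front; divide by 5. So div: (-2*x) - 4 = -14 or 14.
Step 4. [(-2*x) - 4 = -14 or 14] common factor -2 (LHS and -14 or 14) — divide through, so factor: x + 2 = 7 or -7.
Step 5. [x + 2 = 7 or -7] subtract 2: x sits inside (… + 2), so sub: x = 5 or -9.

Answer: x ∈ {-9, 5}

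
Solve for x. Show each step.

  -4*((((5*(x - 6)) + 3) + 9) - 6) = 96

Step 1. [-4*((((5*(x - 6)) + 3) + 9) - 6) = 96] leading coefficient -4: divide by -4. So div: (((5*(x - 6)) + 3) + 9) - 6 = -24.
Step 2. [(((5*(x - 6)) + 3) + 9) - 6 = -24] the outer -6 inverts by adding 6, so sub: ((5*(x - 6)) + 3) + 9 = -18.
Step 3. [((5*(x - 6)) + 3) + 9 = -18] peel the +9: subtract 9 from each side, so sub: (5*(x - 6)) + 3 = -27.
Step 4. [(5*(x - 6)) + 3 = -27] peel the +3: subtract 3 from each side ⇒ sub: 5*(x - 6) = -30.
Step 5. [5*(x - 6) = -30] leading coefficient 5: divide by 5, so div: x - 6 = -6.
Step 6. [x - 6 = -6] peel the -6: add 6 from each side ⇒ sub: x = 0.

Answer: x ∈ {0}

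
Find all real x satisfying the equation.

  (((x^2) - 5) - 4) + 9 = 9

Step 1. [(((x^2) - 5) - 4) + 9 = 9] subtract 9: x sits inside (… + 9), so sub: ((x^2) - 5) - 4 = 0.
Step 2. [((x^2) - 5) - 4 = 0] add 4: x sits inside (… - 4), so sub: (x^2) - 5 = 4.
Step 3. [(x^2) - 5 = 4] 5 comes off first (add 5). So sub: x^2 = 9.
Step 4. [x^2 = 9] LHS squared, RHS 9 ≥ 0: apply √ (±) ⇒ sqrt: x = 3 or -3.

Answer: x ∈ {-3, 3}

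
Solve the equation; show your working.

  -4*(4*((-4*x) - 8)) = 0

Step 1. [-4*(4*((-4*x) - 8)) = 0] divide by the outer -4. So div: 4*((-4*x) - 8) = 0.
Step 2. [4*((-4*x) - 8) = 0] 4·(inner) — divide through by 4. So div: (-4*x) - 8 = 0.
Step 3. [(-4*x) - 8 = 0] -4 | LHS and -4 | 0: pull -4 out, so factor: x + 2 = 0.
Step 4. [x + 2 = 0] 2 comes off first (subtract 2), so sub: x = -2.

Answer: x ∈ {-2}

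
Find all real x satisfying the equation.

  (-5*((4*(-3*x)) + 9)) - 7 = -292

Step 1. [(-5*((4*(-3*x)) + 9)) - 7 = -292] the outer -7 inverts by adding 7 ⇒ sub: -5*((4*(-3*x)) + 9) = -285.
Step 2. [-5*((4*(-3*x)) + 9) = -285] -5·(inner) — divide through by -5, so div: (4*(-3*x)) + 9 = 57.
Step 3. [(4*(-3*x)) + 9 = 57] +9 is outermost — subtract 9 both sides ⇒ sub: 4*(-3*x) = 48.
Step 4. [4*(-3*x) = 48] leading coefficient 4: divide by 4 ⇒ div: -3*x = 12.
Step 5. [-3*x = 12] divide by the outer -3. So div: x = -4.

Answer: x ∈ {-4}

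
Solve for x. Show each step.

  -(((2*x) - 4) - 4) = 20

Step 1. [-(((2*x) - 4) - 4) = 20] flip signs both sides ⇒ neg: ((2*x) - 4) - 4 = -20.
Step 2. [((2*x) - 4) - 4 = -20] peel the -4: add 4 from each side. So sub: (2*x) - 4 = -16.
Step 3. [(2*x) - 4 = -16] 2 divides every term; factor it out. So factor: x - 2 = -8.
Step 4. [x - 2 = -8] the outer -2 inverts by adding 2 ⇒ sub: x = -6.

Answer: x ∈ {-6}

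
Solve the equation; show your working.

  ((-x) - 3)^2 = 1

Step 1. [((-x) - 3)^2 = 1] LHS squared, RHS 1 ≥ 0: apply √ (±) ⇒ sqrt: (-x) - 3 = 1 or -1.
Step 2. [(-x) - 3 = 1 or -1] 3 comes off first (add 3). So sub: -x = 4 or 2.
Step 3. [-x = 4 or 2] flip signs both sides, so neg: x = -4 or -2.

Answer: x ∈ {-4, -2}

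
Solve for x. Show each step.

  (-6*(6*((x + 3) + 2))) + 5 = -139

Step 1. [(-6*(6*((x + 3) + 2))) + 5 = -139] subtract 5: x sits inside (… + 5), so sub: -6*(6*((x + 3) + 2)) = -144.
Step 2. [-6*(6*((x + 3) + 2)) = -144] -6·(inner) — divide through by -6, so div: 6*((x + 3) + 2) = 24.
Step 3. [6*((x + 3) + 2) = 24] divide by the outer 6, so div: (x + 3) + 2 = 4.
Step 4. [(x + 3) + 2 = 4] +2 is outermost — subtract 2 both sides. So sub: x + 3 = 2.
Step 5. [x + 3 = 2] 3 comes off first (subtract 3). So sub: x = -1.

Answer: x ∈ {-1}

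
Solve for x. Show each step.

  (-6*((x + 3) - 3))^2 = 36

Step 1. [(-6*((x + 3) - 3))^2 = 36] √ both sides: 36 ≥ 0 gives two branches. So sqrt: -6*((x + 3) - 3) = 6 or -6.
Step 2. [-6*((x + 3) - 3) = 6 or -6] LHS = -6·(…); ÷-6 both sides, so div: (x + 3) - 3 = -1 or 1.
Step 3. [(x + 3) - 3 = -1 or 1] add 3: x sits inside (… - 3), so sub: x + 3 = 2 or 4.
Step 4. [x + 3 = 2 or 4] +3 is outermost — subtract 3 both sides. So sub: x = -1 or 1.

Answer: x ∈ {-1, 1}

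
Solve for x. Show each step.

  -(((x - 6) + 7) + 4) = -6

Step 1. [-(((x - 6) + 7) + 4) = -6] leading − — multiply by −1. So neg: ((x - 6) + 7) + 4 = 6.
Step 2. [((x - 6) + 7) + 4 = 6] subtract 4: x sits inside (… + 4). So sub: (x - 6) + 7 = 2.
Step 3. [(x - 6) + 7 = 2] subtract 7: x sits inside (… + 7) ⇒ sub: x - 6 = -5.
Step 4. [x - 6 = -5] peel the -6: add 6 from each side ⇒ sub: x = 1.

Answer: x ∈ {1}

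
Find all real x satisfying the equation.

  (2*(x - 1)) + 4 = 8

Step 1. [(2*(x - 1)) + 4 = 8] peel the +4: subtract 4 from each side ⇒ sub: 2*(x - 1) = 4.
Step 2. [2*(x - 1) = 4] LHS = 2·(…); ÷2 both sides ⇒ div: x - 1 = 2.
Step 3. [x - 1 = 2] peel the -1: add 1 from each side ⇒ sub: x = 3.

Answer: x ∈ {3}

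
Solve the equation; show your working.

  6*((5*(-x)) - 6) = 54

Step 1. [6*((5*(-x)) - 6) = 54] divide by the outer 6, so div: (5*(-x)) - 6 = 9.
Step 2. [(5*(-x)) - 6 = 9] 6 comes off first (add 6). So sub: 5*(-x) = 15.
Step 3. [5*(-x) = 15] LHS = 5·(…); ÷5 both sides, so div: -x = 3.
Step 4. [-x = 3] flip signs both sides. So neg: x = -3.

Answer: x ∈ {-3}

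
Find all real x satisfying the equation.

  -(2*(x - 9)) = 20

Step 1. [-(2*(x - 9)) = 20] flip signs both sides, so neg: 2*(x - 9) = -20.
Step 2. [2*(x - 9) = -20] 2·(inner) — divide through by 2, so div: x - 9 = -10.
Step 3. [x - 9 = -10] peel the -9: add 9 from each side ⇒ sub: x = -1.

Answer: x ∈ {-1}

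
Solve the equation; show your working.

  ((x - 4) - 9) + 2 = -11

Step 1. [((x - 4) - 9) + 2 = -11] +2 is outermost — subtract 2 both sides. So sub: (x - 4) - 9 = -13.
Step 2. [(x - 4) - 9 = -13] 9 comes off first (add 9), so sub: x - 4 = -4.
Step 3. [x - 4 = -4] -4 is outermost — add 4 both sides. So sub: x = 0.

Answer: x ∈ {0}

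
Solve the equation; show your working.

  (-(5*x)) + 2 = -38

Step 1. [(-(5*x)) + 2 = -38] the outer +2 inverts by subtracting 2. So sub: -(5*x) = -40.
Step 2. [-(5*x) = -40] flip signs both sides ⇒ neg: 5*x = 40.
Step 3. [5*x = 40] LHS = 5·(…); ÷5 both sides, so div: x = 8.

Answer: x ∈ {8}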